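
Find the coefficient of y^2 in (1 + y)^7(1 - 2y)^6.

-3

Coefficient of y^2 = Σ_{j} C(7,j)·1^j·C(6,2-j)·(-2)^(2-j) for j from 0 to 2.
= 60 + (-84) + 21 = -3.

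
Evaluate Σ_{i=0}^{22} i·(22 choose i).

46137344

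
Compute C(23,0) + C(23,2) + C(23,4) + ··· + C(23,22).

4194304

Half of (1+1)^23 + (1−1)^23 gives the even-index sum: 2^22 = 4194304.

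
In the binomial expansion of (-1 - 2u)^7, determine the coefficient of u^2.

The general term is C(7,j)·(-1)^j·(-2u)^(7-j); the u^2 term has j = 5.
C(7,5) = 21.
Coefficient = C(7,5) · (-1)^5 · (-2)^2 = 21 · (-1) · 4 = -84.

-84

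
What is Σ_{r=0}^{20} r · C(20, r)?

10485760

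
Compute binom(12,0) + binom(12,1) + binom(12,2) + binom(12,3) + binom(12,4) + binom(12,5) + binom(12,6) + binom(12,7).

3302

1 + 12 + 66 + 220 + 495 + 792 + 924 + 792 = 3302.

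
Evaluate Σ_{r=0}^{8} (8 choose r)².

12870

Σ C(8,r)² is the coefficient of x^8 in (1+x)^8(1+x)^8 = (1+x)^16, i.e. C(16,8) = 12870.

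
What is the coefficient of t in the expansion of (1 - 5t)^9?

-45

The general term is C(9,j)·(1)^j·(-5t)^(9-j); the t^1 term has j = 8.
C(9,8) = 9.
Coefficient = C(9,8) · (-5)^1 = 9 · (-5) = -45.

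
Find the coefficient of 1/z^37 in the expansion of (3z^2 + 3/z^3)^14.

66961566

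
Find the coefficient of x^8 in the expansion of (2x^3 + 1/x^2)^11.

29568

General term: C(11,j)·(2x^3)^j·(1/x^2)^(11-j), with x-exponent 3j − 2(11−j) = 5j − 22.
Set 5j − 22 = 8: j = 6.
C(11,6) = 462; 2^6 = 64; 1^5 = 1.
Coefficient = 462 · 64 · 1 = 29568.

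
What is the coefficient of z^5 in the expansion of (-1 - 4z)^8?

The general term is C(8,j)·(-1)^j·(-4z)^(8-j); the z^5 term has j = 3.
C(8,3) = 56.
Coefficient = C(8,3) · (-1)^3 · (-4)^5 = 56 · (-1) · (-1024) = 57344.

57344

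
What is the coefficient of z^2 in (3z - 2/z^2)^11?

-8660520

General term: C(11,j)·(3z)^j·(-2/z^2)^(11-j), with z-exponent 1j − 2(11−j) = 3j − 22.
Set 3j − 22 = 2: j = 8.
C(11,8) = 165; 3^8 = 6561; (-2)^3 = -8.
Coefficient = 165 · 6561 · (-8) = -8660520.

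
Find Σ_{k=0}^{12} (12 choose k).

Setting x = 1 in (1+x)^12 gives Σ C(12,k) = 2^12 = 4096.

4096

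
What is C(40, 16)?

62852101650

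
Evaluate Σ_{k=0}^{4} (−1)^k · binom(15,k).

The partial alternating sum Σ_{k=0}^{4} (−1)^k C(15,k) = (−1)^4 C(14,4) = 1001.

1001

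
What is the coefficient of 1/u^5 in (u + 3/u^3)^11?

General term: C(11,j)·(u)^j·(3/u^3)^(11-j), with u-exponent 1j − 3(11−j) = 4j − 33.
Set 4j − 33 = -5: j = 7.
C(11,7) = 330; 1^7 = 1; 3^4 = 81.
Coefficient = 330 · 1 · 81 = 26730.

26730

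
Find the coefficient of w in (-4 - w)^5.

The general term is C(5,j)·(-4)^j·(-w)^(5-j); the w^1 term has j = 4.
C(5,4) = 5.
Coefficient = C(5,4) · (-4)^4 · (-1)^1 = 5 · 256 · (-1) = -1280.

-1280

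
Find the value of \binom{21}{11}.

C(21,11) = C(21,10) by symmetry.
C(21,10) = (21·20·19·18·17·16·15·14·13·12) / 10! = 1279935820800 / 3628800 = 352716.

352716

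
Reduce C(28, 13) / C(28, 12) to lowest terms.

16/13

C(n,k+1)/C(n,k) = (n−k)/(k+1) = (28−12)/(12+1) = 16/13.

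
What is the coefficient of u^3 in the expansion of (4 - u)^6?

-1280

The general term is C(6,j)·(4)^j·(-u)^(6-j); the u^3 term has j = 3.
C(6,3) = 20.
Coefficient = C(6,3) · 4^3 · (-1)^3 = 20 · 64 · (-1) = -1280.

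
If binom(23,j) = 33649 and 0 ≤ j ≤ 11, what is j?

C(23,j) increases on 0 ≤ j ≤ 11. C(23,4) = 8855 and C(23,5) = 33649, so j = 5.

5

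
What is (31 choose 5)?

169911

C(31,5) = (31·30·29·28·27) / 5! = 20389320 / 120 = 169911.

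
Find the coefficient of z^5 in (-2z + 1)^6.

The general term is C(6,j)·(-2z)^j·(1)^(6-j); the z^5 term has j = 5.
C(6,5) = 6.
Coefficient = C(6,5) · (-2)^5 = 6 · (-32) = -192.

-192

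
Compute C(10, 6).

C(10,6) = C(10,4) by symmetry.
C(10,4) = (10·9·8·7) / 4! = 5040 / 24 = 210.

210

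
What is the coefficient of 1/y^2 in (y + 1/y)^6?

General term: C(6,j)·(y)^j·(1/y)^(6-j), with y-exponent 1j − 1(6−j) = 2j − 6.
Set 2j − 6 = -2: j = 2.
C(6,2) = 15; 1^2 = 1; 1^4 = 1.
Coefficient = 15 · 1 · 1 = 15.

15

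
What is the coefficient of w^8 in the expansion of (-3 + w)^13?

The general term is C(13,j)·(-3)^j·(w)^(13-j); the w^8 term has j = 5.
C(13,5) = 1287.
Coefficient = C(13,5) · (-3)^5 = 1287 · (-243) = -312741.

-312741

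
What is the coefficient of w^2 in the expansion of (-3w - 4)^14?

13740539904

The general term is C(14,j)·(-3w)^j·(-4)^(14-j); the w^2 term has j = 2.
C(14,2) = 91.
Coefficient = C(14,2) · (-3)^2 · (-4)^12 = 91 · 9 · 16777216 = 13740539904.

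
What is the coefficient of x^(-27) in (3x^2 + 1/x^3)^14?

General term: C(14,j)·(3x^2)^j·(1/x^3)^(14-j), with x-exponent 2j − 3(14−j) = 5j − 42.
Set 5j − 42 = -27: j = 3.
C(14,3) = 364; 3^3 = 27; 1^11 = 1.
Coefficient = 364 · 27 · 1 = 9828.

9828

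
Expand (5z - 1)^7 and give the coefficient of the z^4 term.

-21875

The general term is C(7,j)·(5z)^j·(-1)^(7-j); the z^4 term has j = 4.
C(7,4) = 35.
Coefficient = C(7,4) · 5^4 · (-1)^3 = 35 · 625 · (-1) = -21875.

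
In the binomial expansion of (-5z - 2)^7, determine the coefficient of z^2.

-16800

The general term is C(7,j)·(-5z)^j·(-2)^(7-j); the z^2 term has j = 2.
C(7,2) = 21.
Coefficient = C(7,2) · (-5)^2 · (-2)^5 = 21 · 25 · (-32) = -16800.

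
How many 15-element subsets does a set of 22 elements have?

170544

C(22,15) = C(22,7) by symmetry.
C(22,7) = (22·21·20·19·18·17·16) / 7! = 859541760 / 5040 = 170544.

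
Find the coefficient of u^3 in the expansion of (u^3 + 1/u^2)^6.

20

General term: C(6,j)·(u^3)^j·(1/u^2)^(6-j), with u-exponent 3j − 2(6−j) = 5j − 12.
Set 5j − 12 = 3: j = 3.
C(6,3) = 20; 1^3 = 1; 1^3 = 1.
Coefficient = 20 · 1 · 1 = 20.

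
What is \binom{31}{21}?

44352165

C(31,21) = C(31,10) by symmetry.
C(31,10) = (31·30·29·28·27·26·25·24·23·22) / 10! = 160945136352000 / 3628800 = 44352165.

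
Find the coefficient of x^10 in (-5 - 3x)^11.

The general term is C(11,j)·(-5)^j·(-3x)^(11-j); the x^10 term has j = 1.
C(11,1) = 11.
Coefficient = C(11,1) · (-5)^1 · (-3)^10 = 11 · (-5) · 59049 = -3247695.

-3247695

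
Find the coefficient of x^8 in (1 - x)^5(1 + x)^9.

Coefficient of x^8 = Σ_{j} C(5,j)·(-1)^j·C(9,8-j)·1^(8-j) for j from 0 to 5.
= 9 + (-180) + 840 + (-1260) + 630 + (-84) = -45.

-45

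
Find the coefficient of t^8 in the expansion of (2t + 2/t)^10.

10240

General term: C(10,j)·(2t)^j·(2/t)^(10-j), with t-exponent 1j − 1(10−j) = 2j − 10.
Set 2j − 10 = 8: j = 9.
C(10,9) = 10; 2^9 = 512; 2^1 = 2.
Coefficient = 10 · 512 · 2 = 10240.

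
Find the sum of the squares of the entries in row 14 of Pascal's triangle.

40116600

Σ C(14,k)² is the coefficient of x^14 in (1+x)^14(1+x)^14 = (1+x)^28, i.e. C(28,14) = 40116600.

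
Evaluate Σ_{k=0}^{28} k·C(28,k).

Since k·C(28,k) = 28·C(27,k−1), the sum is 28·2^27 = 28·134217728 = 3758096384.

3758096384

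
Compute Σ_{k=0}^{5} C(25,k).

68406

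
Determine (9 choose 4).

C(9,4) = (9·8·7·6) / 4! = 3024 / 24 = 126.

126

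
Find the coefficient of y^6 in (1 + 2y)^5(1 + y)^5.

Coefficient of y^6 = Σ_{j} C(5,j)·2^j·C(5,6-j)·1^(6-j) for j from 1 to 5.
= 10 + 200 + 800 + 800 + 160 = 1970.

1970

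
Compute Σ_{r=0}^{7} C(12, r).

1 + 12 + 66 + 220 + 495 + 792 + 924 + 792 = 3302.

3302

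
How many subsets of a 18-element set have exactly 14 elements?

3060

Choose the 14 positions: C(18,14) = 3060.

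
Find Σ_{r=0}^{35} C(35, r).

The entries of row 35 sum to 2^35 = 34359738368.

34359738368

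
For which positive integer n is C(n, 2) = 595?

n(n−1)/2 = 595 ⇒ n(n−1) = 1190. Since 35·34 = 1190, n = 35.

35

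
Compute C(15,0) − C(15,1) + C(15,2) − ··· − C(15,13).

-14

The partial alternating sum Σ_{k=0}^{13} (−1)^k C(15,k) = (−1)^13 C(14,13) = -14.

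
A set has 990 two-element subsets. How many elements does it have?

n(n−1)/2 = 990 ⇒ n(n−1) = 1980. Since 45·44 = 1980, n = 45.

45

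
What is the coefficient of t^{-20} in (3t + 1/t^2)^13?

702

General term: C(13,j)·(3t)^j·(1/t^2)^(13-j), with t-exponent 1j − 2(13−j) = 3j − 26.
Set 3j − 26 = -20: j = 2.
C(13,2) = 78; 3^2 = 9; 1^11 = 1.
Coefficient = 78 · 9 · 1 = 702.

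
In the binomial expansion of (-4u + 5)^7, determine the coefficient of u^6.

The general term is C(7,j)·(-4u)^j·(5)^(7-j); the u^6 term has j = 6.
C(7,6) = 7.
Coefficient = C(7,6) · (-4)^6 · 5^1 = 7 · 4096 · 5 = 143360.

143360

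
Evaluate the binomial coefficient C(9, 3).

84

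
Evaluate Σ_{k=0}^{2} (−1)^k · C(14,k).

The partial alternating sum Σ_{k=0}^{2} (−1)^k C(14,k) = (−1)^2 C(13,2) = 78.

78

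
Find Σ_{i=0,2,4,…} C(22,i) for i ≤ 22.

2097152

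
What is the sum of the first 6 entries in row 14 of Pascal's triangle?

1 + 14 + 91 + 364 + 1001 + 2002 = 3473.

3473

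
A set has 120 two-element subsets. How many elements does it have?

n(n−1)/2 = 120 ⇒ n(n−1) = 240. Since 16·15 = 240, n = 16.

16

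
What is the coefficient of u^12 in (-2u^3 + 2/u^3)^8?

7168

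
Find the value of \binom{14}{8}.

3003

C(14,8) = C(14,6) by symmetry.
C(14,6) = (14·13·12·11·10·9) / 6! = 2162160 / 720 = 3003.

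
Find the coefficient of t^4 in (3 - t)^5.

15

The general term is C(5,j)·(3)^j·(-t)^(5-j); the t^4 term has j = 1.
C(5,1) = 5.
Coefficient = C(5,1) · 3^1 = 5 · 3 = 15.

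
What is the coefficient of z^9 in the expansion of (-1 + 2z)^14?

-1025024

The general term is C(14,j)·(-1)^j·(2z)^(14-j); the z^9 term has j = 5.
C(14,5) = 2002.
Coefficient = C(14,5) · (-1)^5 · 2^9 = 2002 · (-1) · 512 = -1025024.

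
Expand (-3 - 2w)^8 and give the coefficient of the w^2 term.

The general term is C(8,j)·(-3)^j·(-2w)^(8-j); the w^2 term has j = 6.
C(8,6) = 28.
Coefficient = C(8,6) · (-3)^6 · (-2)^2 = 28 · 729 · 4 = 81648.

81648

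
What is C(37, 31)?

2324784

C(37,31) = C(37,6) by symmetry.
C(37,6) = (37·36·35·34·33·32) / 6! = 1673844480 / 720 = 2324784.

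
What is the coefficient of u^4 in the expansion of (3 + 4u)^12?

831409920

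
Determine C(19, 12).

50388

C(19,12) = C(19,7) by symmetry.
C(19,7) = (19·18·17·16·15·14·13) / 7! = 253955520 / 5040 = 50388.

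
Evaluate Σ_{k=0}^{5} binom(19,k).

16664

1 + 19 + 171 + 969 + 3876 + 11628 = 16664.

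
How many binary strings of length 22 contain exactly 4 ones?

Choose the 4 positions: C(22,4) = 7315.

7315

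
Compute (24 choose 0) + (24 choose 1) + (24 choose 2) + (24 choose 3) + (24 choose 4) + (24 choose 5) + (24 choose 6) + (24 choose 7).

536155

1 + 24 + 276 + 2024 + 10626 + 42504 + 134596 + 346104 = 536155.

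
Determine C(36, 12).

1251677700

C(36,12) = (36·35·34·33·32·31·30·29·28·27·26·25) / 12! = 599555620984320000 / 479001600 = 1251677700.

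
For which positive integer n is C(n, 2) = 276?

24

n(n−1)/2 = 276 ⇒ n(n−1) = 552. Since 24·23 = 552, n = 24.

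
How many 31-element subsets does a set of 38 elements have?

C(38,31) = C(38,7) by symmetry.
C(38,7) = (38·37·36·35·34·33·32) / 7! = 63606090240 / 5040 = 12620256.

12620256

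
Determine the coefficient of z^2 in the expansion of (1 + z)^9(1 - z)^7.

-6

Coefficient of z^2 = Σ_{j} C(9,j)·1^j·C(7,2-j)·(-1)^(2-j) for j from 0 to 2.
= 21 + (-63) + 36 = -6.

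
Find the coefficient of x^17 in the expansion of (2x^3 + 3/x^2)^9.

General term: C(9,j)·(2x^3)^j·(3/x^2)^(9-j), with x-exponent 3j − 2(9−j) = 5j − 18.
Set 5j − 18 = 17: j = 7.
C(9,7) = 36; 2^7 = 128; 3^2 = 9.
Coefficient = 36 · 128 · 9 = 41472.

41472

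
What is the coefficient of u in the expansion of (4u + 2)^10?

The general term is C(10,j)·(4u)^j·(2)^(10-j); the u^1 term has j = 1.
C(10,1) = 10.
Coefficient = C(10,1) · 4^1 · 2^9 = 10 · 4 · 512 = 20480.

20480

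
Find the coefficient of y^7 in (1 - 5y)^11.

The general term is C(11,j)·(1)^j·(-5y)^(11-j); the y^7 term has j = 4.
C(11,4) = 330.
Coefficient = C(11,4) · (-5)^7 = 330 · (-78125) = -25781250.

-25781250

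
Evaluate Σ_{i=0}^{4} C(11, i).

1 + 11 + 55 + 165 + 330 = 562.

562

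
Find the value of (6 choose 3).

20

C(6,3) = (6·5·4) / 3! = 120 / 6 = 20.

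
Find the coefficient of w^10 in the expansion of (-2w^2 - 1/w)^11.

-42240

General term: C(11,j)·(-2w^2)^j·(-1/w)^(11-j), with w-exponent 2j − 1(11−j) = 3j − 11.
Set 3j − 11 = 10: j = 7.
C(11,7) = 330; (-2)^7 = -128; (-1)^4 = 1.
Coefficient = 330 · (-128) · 1 = -42240.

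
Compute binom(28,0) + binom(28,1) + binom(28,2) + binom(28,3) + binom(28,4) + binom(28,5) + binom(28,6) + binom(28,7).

1683218

1 + 28 + 378 + 3276 + 20475 + 98280 + 376740 + 1184040 = 1683218.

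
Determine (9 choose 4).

126

C(9,4) = (9·8·7·6) / 4! = 3024 / 24 = 126.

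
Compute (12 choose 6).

924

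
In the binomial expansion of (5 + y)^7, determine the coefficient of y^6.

35

The general term is C(7,j)·(5)^j·(y)^(7-j); the y^6 term has j = 1.
C(7,1) = 7.
Coefficient = C(7,1) · 5^1 = 7 · 5 = 35.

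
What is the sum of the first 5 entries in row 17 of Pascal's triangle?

3214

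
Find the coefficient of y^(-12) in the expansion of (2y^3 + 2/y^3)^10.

General term: C(10,j)·(2y^3)^j·(2/y^3)^(10-j), with y-exponent 3j − 3(10−j) = 6j − 30.
Set 6j − 30 = -12: j = 3.
C(10,3) = 120; 2^3 = 8; 2^7 = 128.
Coefficient = 120 · 8 · 128 = 122880.

122880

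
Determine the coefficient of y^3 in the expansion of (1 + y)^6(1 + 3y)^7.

Coefficient of y^3 = Σ_{j} C(6,j)·1^j·C(7,3-j)·3^(3-j) for j from 0 to 3.
= 945 + 1134 + 315 + 20 = 2414.

2414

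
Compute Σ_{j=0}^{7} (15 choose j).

16384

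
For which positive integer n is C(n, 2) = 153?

n(n−1)/2 = 153 ⇒ n(n−1) = 306. Since 18·17 = 306, n = 18.

18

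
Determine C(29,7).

C(29,7) = (29·28·27·26·25·24·23) / 7! = 7866331200 / 5040 = 1560780.

1560780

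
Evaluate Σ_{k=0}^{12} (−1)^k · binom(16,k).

The partial alternating sum Σ_{k=0}^{12} (−1)^k C(16,k) = (−1)^12 C(15,12) = 455.

455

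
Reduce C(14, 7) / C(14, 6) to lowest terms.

8/7

C(n,k+1)/C(n,k) = (n−k)/(k+1) = (14−6)/(6+1) = 8/7.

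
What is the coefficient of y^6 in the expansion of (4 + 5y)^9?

84000000

The general term is C(9,j)·(4)^j·(5y)^(9-j); the y^6 term has j = 3.
C(9,3) = 84.
Coefficient = C(9,3) · 4^3 · 5^6 = 84 · 64 · 15625 = 84000000.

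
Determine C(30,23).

2035800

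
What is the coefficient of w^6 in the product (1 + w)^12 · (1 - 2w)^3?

352

Coefficient of w^6 = Σ_{j} C(12,j)·1^j·C(3,6-j)·(-2)^(6-j) for j from 3 to 6.
= (-1760) + 5940 + (-4752) + 924 = 352.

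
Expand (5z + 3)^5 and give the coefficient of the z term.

The general term is C(5,j)·(5z)^j·(3)^(5-j); the z^1 term has j = 1.
C(5,1) = 5.
Coefficient = C(5,1) · 5^1 · 3^4 = 5 · 5 · 81 = 2025.

2025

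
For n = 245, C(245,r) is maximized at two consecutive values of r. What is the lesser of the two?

For odd n = 245, C(245,r) peaks at r = (n−1)/2 and (n+1)/2; the lesser is 122.

122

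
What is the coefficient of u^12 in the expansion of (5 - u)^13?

The general term is C(13,j)·(5)^j·(-u)^(13-j); the u^12 term has j = 1.
C(13,1) = 13.
Coefficient = C(13,1) · 5^1 = 13 · 5 = 65.

65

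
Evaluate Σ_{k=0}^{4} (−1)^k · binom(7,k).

15

The partial alternating sum Σ_{k=0}^{4} (−1)^k C(7,k) = (−1)^4 C(6,4) = 15.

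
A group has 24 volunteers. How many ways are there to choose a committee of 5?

42504

This is C(24,5) = 42504.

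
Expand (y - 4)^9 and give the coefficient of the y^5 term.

32256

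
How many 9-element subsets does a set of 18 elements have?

C(18,9) = (18·17·16·15·14·13·12·11·10) / 9! = 17643225600 / 362880 = 48620.

48620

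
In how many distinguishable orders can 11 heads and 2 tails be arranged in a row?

78

Choose positions for the heads: C(13,11) = 78.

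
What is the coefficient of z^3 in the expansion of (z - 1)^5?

The general term is C(5,j)·(z)^j·(-1)^(5-j); the z^3 term has j = 3.
C(5,3) = 10.
Coefficient = C(5,3) = 10.

10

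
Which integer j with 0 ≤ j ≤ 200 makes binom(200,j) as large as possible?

C(200,j) is maximized at j = 200/2 = 100.

100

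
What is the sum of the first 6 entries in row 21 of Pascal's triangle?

27896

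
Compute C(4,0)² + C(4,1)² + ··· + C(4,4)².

Σ C(4,r)² is the coefficient of x^4 in (1+x)^4(1+x)^4 = (1+x)^8, i.e. C(8,4) = 70.

70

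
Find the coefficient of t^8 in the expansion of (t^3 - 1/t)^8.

General term: C(8,j)·(t^3)^j·(-1/t)^(8-j), with t-exponent 3j − 1(8−j) = 4j − 8.
Set 4j − 8 = 8: j = 4.
C(8,4) = 70; 1^4 = 1; (-1)^4 = 1.
Coefficient = 70 · 1 · 1 = 70.

70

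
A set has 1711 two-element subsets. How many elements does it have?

n(n−1)/2 = 1711 ⇒ n(n−1) = 3422. Since 59·58 = 3422, n = 59.

59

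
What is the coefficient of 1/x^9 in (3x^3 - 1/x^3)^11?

-26730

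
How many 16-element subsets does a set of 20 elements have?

C(20,16) = C(20,4) by symmetry.
C(20,4) = (20·19·18·17) / 4! = 116280 / 24 = 4845.

4845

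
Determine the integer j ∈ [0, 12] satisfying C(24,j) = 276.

2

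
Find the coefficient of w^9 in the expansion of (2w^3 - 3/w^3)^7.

6048

General term: C(7,j)·(2w^3)^j·(-3/w^3)^(7-j), with w-exponent 3j − 3(7−j) = 6j − 21.
Set 6j − 21 = 9: j = 5.
C(7,5) = 21; 2^5 = 32; (-3)^2 = 9.
Coefficient = 21 · 32 · 9 = 6048.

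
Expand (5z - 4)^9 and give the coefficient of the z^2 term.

The general term is C(9,j)·(5z)^j·(-4)^(9-j); the z^2 term has j = 2.
C(9,2) = 36.
Coefficient = C(9,2) · 5^2 · (-4)^7 = 36 · 25 · (-16384) = -14745600.

-14745600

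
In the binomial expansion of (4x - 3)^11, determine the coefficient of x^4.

The general term is C(11,j)·(4x)^j·(-3)^(11-j); the x^4 term has j = 4.
C(11,4) = 330.
Coefficient = C(11,4) · 4^4 · (-3)^7 = 330 · 256 · (-2187) = -184757760.

-184757760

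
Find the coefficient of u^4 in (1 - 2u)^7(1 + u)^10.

70

Coefficient of u^4 = Σ_{j} C(7,j)·(-2)^j·C(10,4-j)·1^(4-j) for j from 0 to 4.
= 210 + (-1680) + 3780 + (-2800) + 560 = 70.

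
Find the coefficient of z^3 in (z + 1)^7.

The general term is C(7,j)·(z)^j·(1)^(7-j); the z^3 term has j = 3.
C(7,3) = 35.
Coefficient = C(7,3) = 35.

35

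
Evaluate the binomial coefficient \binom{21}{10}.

352716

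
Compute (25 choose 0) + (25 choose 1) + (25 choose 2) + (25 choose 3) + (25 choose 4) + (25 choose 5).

68406

1 + 25 + 300 + 2300 + 12650 + 53130 = 68406.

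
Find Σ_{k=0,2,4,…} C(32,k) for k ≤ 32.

2147483648

Half of (1+1)^32 + (1−1)^32 gives the even-index sum: 2^31 = 2147483648.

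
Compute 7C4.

35

C(7,4) = C(7,3) by symmetry.
C(7,3) = (7·6·5) / 3! = 210 / 6 = 35.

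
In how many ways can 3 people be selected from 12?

220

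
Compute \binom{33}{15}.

C(33,15) = (33·32·31·30·29·28·27·26·25·24·23·22·21·20·19) / 15! = 1356265350621941760000 / 1307674368000 = 1037158320.

1037158320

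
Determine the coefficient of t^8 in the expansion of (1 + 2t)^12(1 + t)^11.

Coefficient of t^8 = Σ_{j} C(12,j)·2^j·C(11,8-j)·1^(8-j) for j from 0 to 8.
= 165 + 7920 + 121968 + 813120 + 2613600 + 4181760 + 3252480 + 1115136 + 126720 = 12232869.

12232869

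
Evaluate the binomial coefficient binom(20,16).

4845

C(20,16) = C(20,4) by symmetry.
C(20,4) = (20·19·18·17) / 4! = 116280 / 24 = 4845.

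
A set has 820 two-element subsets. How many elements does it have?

41

n(n−1)/2 = 820 ⇒ n(n−1) = 1640. Since 41·40 = 1640, n = 41.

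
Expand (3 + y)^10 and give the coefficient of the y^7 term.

The general term is C(10,j)·(3)^j·(y)^(10-j); the y^7 term has j = 3.
C(10,3) = 120.
Coefficient = C(10,3) · 3^3 = 120 · 27 = 3240.

3240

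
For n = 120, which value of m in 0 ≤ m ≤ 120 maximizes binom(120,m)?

60

C(120,m) is maximized at m = 120/2 = 60.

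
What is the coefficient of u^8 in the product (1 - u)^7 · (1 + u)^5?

Coefficient of u^8 = Σ_{j} C(7,j)·(-1)^j·C(5,8-j)·1^(8-j) for j from 3 to 7.
= (-35) + 175 + (-210) + 70 + (-5) = -5.

-5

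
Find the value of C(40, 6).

3838380

C(40,6) = (40·39·38·37·36·35) / 6! = 2763633600 / 720 = 3838380.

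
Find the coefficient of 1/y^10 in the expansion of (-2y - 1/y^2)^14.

General term: C(14,j)·(-2y)^j·(-1/y^2)^(14-j), with y-exponent 1j − 2(14−j) = 3j − 28.
Set 3j − 28 = -10: j = 6.
C(14,6) = 3003; (-2)^6 = 64; (-1)^8 = 1.
Coefficient = 3003 · 64 · 1 = 192192.

192192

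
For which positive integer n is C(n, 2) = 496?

n(n−1)/2 = 496 ⇒ n(n−1) = 992. Since 32·31 = 992, n = 32.

32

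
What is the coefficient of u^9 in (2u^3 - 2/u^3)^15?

164003840

General term: C(15,j)·(2u^3)^j·(-2/u^3)^(15-j), with u-exponent 3j − 3(15−j) = 6j − 45.
Set 6j − 45 = 9: j = 9.
C(15,9) = 5005; 2^9 = 512; (-2)^6 = 64.
Coefficient = 5005 · 512 · 64 = 164003840.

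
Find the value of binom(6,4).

15

C(6,4) = C(6,2) by symmetry.
C(6,2) = (6·5) / 2! = 30 / 2 = 15.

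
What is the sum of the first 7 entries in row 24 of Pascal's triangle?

1 + 24 + 276 + 2024 + 10626 + 42504 + 134596 = 190051.

190051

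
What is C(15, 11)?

C(15,11) = C(15,4) by symmetry.
C(15,4) = (15·14·13·12) / 4! = 32760 / 24 = 1365.

1365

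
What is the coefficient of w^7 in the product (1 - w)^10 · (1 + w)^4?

Coefficient of w^7 = Σ_{j} C(10,j)·(-1)^j·C(4,7-j)·1^(7-j) for j from 3 to 7.
= (-120) + 840 + (-1512) + 840 + (-120) = -72.

-72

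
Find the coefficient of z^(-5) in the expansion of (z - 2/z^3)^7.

General term: C(7,j)·(z)^j·(-2/z^3)^(7-j), with z-exponent 1j − 3(7−j) = 4j − 21.
Set 4j − 21 = -5: j = 4.
C(7,4) = 35; 1^4 = 1; (-2)^3 = -8.
Coefficient = 35 · 1 · (-8) = -280.

-280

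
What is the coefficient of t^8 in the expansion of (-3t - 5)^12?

The general term is C(12,j)·(-3t)^j·(-5)^(12-j); the t^8 term has j = 8.
C(12,8) = 495.
Coefficient = C(12,8) · (-3)^8 · (-5)^4 = 495 · 6561 · 625 = 2029809375.

2029809375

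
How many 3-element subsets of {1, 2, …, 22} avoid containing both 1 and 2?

1520

All 3-subsets: C(22,3) = 1540. Those containing both fixed elements: C(20,1) = 20.
1540 − 20 = 1520.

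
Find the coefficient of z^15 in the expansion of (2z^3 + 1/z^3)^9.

4608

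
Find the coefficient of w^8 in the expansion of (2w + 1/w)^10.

General term: C(10,j)·(2w)^j·(1/w)^(10-j), with w-exponent 1j − 1(10−j) = 2j − 10.
Set 2j − 10 = 8: j = 9.
C(10,9) = 10; 2^9 = 512; 1^1 = 1.
Coefficient = 10 · 512 · 1 = 5120.

5120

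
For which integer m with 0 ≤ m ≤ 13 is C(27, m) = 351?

2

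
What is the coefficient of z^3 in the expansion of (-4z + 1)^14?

-23296

The general term is C(14,j)·(-4z)^j·(1)^(14-j); the z^3 term has j = 3.
C(14,3) = 364.
Coefficient = C(14,3) · (-4)^3 = 364 · (-64) = -23296.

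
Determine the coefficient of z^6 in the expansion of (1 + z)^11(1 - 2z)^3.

330

Coefficient of z^6 = Σ_{j} C(11,j)·1^j·C(3,6-j)·(-2)^(6-j) for j from 3 to 6.
= (-1320) + 3960 + (-2772) + 462 = 330.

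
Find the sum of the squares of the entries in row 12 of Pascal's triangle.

Σ C(12,r)² is the coefficient of x^12 in (1+x)^12(1+x)^12 = (1+x)^24, i.e. C(24,12) = 2704156.

2704156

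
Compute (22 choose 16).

74613

C(22,16) = C(22,6) by symmetry.
C(22,6) = (22·21·20·19·18·17) / 6! = 53721360 / 720 = 74613.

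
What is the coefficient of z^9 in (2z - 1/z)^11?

General term: C(11,j)·(2z)^j·(-1/z)^(11-j), with z-exponent 1j − 1(11−j) = 2j − 11.
Set 2j − 11 = 9: j = 10.
C(11,10) = 11; 2^10 = 1024; (-1)^1 = -1.
Coefficient = 11 · 1024 · (-1) = -11264.

-11264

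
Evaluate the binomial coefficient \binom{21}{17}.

5985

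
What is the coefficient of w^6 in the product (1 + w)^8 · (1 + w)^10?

(1 + w)^8(1 + w)^10 = (1 + w)^18, so the coefficient of w^6 is C(18,6)·1^6 = 18564·1 = 18564.

18564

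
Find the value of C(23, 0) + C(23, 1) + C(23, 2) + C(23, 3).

2048

1 + 23 + 253 + 1771 = 2048.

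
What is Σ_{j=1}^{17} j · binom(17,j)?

1114112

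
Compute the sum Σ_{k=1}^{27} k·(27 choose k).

1811939328

Since k·C(27,k) = 27·C(26,k−1), the sum is 27·2^26 = 27·67108864 = 1811939328.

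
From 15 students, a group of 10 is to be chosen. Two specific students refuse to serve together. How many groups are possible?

1716

All 10-subsets: C(15,10) = 3003. Those containing both fixed elements: C(13,8) = 1287.
3003 − 1287 = 1716.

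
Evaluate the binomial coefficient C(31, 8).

C(31,8) = (31·30·29·28·27·26·25·24) / 8! = 318073392000 / 40320 = 7888725.

7888725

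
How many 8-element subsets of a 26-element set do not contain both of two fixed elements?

All 8-subsets: C(26,8) = 1562275. Those containing both fixed elements: C(24,6) = 134596.
1562275 − 134596 = 1427679.

1427679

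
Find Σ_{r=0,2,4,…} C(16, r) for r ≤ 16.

32768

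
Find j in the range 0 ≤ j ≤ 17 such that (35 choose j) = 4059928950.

C(35,j) increases on 0 ≤ j ≤ 17. C(35,15) = 3247943160 and C(35,16) = 4059928950, so j = 16.

16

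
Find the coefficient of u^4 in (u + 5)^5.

The general term is C(5,j)·(u)^j·(5)^(5-j); the u^4 term has j = 4.
C(5,4) = 5.
Coefficient = C(5,4) · 5^1 = 5 · 5 = 25.

25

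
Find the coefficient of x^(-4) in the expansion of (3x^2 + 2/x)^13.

7907328

General term: C(13,j)·(3x^2)^j·(2/x)^(13-j), with x-exponent 2j − 1(13−j) = 3j − 13.
Set 3j − 13 = -4: j = 3.
C(13,3) = 286; 3^3 = 27; 2^10 = 1024.
Coefficient = 286 · 27 · 1024 = 7907328.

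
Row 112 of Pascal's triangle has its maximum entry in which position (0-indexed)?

C(112,m) is maximized at m = 112/2 = 56.

56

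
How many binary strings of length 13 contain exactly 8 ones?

1287

Choose the 8 positions: C(13,8) = 1287.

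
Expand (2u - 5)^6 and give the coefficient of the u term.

The general term is C(6,j)·(2u)^j·(-5)^(6-j); the u^1 term has j = 1.
C(6,1) = 6.
Coefficient = C(6,1) · 2^1 · (-5)^5 = 6 · 2 · (-3125) = -37500.

-37500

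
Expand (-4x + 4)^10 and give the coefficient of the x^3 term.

-125829120

The general term is C(10,j)·(-4x)^j·(4)^(10-j); the x^3 term has j = 3.
C(10,3) = 120.
Coefficient = C(10,3) · (-4)^3 · 4^7 = 120 · (-64) · 16384 = -125829120.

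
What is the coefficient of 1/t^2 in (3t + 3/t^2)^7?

General term: C(7,j)·(3t)^j·(3/t^2)^(7-j), with t-exponent 1j − 2(7−j) = 3j − 14.
Set 3j − 14 = -2: j = 4.
C(7,4) = 35; 3^4 = 81; 3^3 = 27.
Coefficient = 35 · 81 · 27 = 76545.

76545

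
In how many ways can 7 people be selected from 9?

36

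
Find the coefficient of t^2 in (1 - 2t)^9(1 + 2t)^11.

Coefficient of t^2 = Σ_{j} C(9,j)·(-2)^j·C(11,2-j)·2^(2-j) for j from 0 to 2.
= 220 + (-396) + 144 = -32.

-32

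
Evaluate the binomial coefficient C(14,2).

91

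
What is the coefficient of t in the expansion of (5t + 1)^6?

30

The general term is C(6,j)·(5t)^j·(1)^(6-j); the t^1 term has j = 1.
C(6,1) = 6.
Coefficient = C(6,1) · 5^1 = 6 · 5 = 30.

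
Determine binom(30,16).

145422675

C(30,16) = C(30,14) by symmetry.
C(30,14) = (30·29·28·27·26·25·24·23·22·21·20·19·18·17) / 14! = 12677700308232960000 / 87178291200 = 145422675.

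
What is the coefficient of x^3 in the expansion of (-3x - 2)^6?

4320

The general term is C(6,j)·(-3x)^j·(-2)^(6-j); the x^3 term has j = 3.
C(6,3) = 20.
Coefficient = C(6,3) · (-3)^3 · (-2)^3 = 20 · (-27) · (-8) = 4320.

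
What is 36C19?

8597496600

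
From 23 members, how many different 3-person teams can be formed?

1771

This is C(23,3) = 1771.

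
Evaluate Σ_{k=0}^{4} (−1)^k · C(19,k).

3060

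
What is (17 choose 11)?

C(17,11) = C(17,6) by symmetry.
C(17,6) = (17·16·15·14·13·12) / 6! = 8910720 / 720 = 12376.

12376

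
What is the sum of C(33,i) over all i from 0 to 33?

The entries of row 33 sum to 2^33 = 8589934592.

8589934592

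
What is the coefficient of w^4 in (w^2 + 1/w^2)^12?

792

General term: C(12,j)·(w^2)^j·(1/w^2)^(12-j), with w-exponent 2j − 2(12−j) = 4j − 24.
Set 4j − 24 = 4: j = 7.
C(12,7) = 792; 1^7 = 1; 1^5 = 1.
Coefficient = 792 · 1 · 1 = 792.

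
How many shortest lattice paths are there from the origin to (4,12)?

Each path is a sequence of 16 steps with 4 rights: C(16,4) = 1820.

1820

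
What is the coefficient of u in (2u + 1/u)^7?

560

General term: C(7,j)·(2u)^j·(1/u)^(7-j), with u-exponent 1j − 1(7−j) = 2j − 7.
Set 2j − 7 = 1: j = 4.
C(7,4) = 35; 2^4 = 16; 1^3 = 1.
Coefficient = 35 · 16 · 1 = 560.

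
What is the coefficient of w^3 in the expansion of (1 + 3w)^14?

9828

The general term is C(14,j)·(1)^j·(3w)^(14-j); the w^3 term has j = 11.
C(14,11) = 364.
Coefficient = C(14,11) · 3^3 = 364 · 27 = 9828.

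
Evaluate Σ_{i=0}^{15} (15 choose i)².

155117520

By Vandermonde's identity, Σ C(15,i)² = C(30,15) = 155117520.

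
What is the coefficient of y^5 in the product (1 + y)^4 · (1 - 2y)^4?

Coefficient of y^5 = Σ_{j} C(4,j)·1^j·C(4,5-j)·(-2)^(5-j) for j from 1 to 4.
= 64 + (-192) + 96 + (-8) = -40.

-40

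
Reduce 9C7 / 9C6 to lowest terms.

3/7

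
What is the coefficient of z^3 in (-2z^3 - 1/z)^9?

-672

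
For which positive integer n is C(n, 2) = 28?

n(n−1)/2 = 28 ⇒ n(n−1) = 56. Since 8·7 = 56, n = 8.

8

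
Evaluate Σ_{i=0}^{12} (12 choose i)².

Σ C(12,i)² is the coefficient of x^12 in (1+x)^12(1+x)^12 = (1+x)^24, i.e. C(24,12) = 2704156.

2704156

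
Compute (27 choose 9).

4686825

C(27,9) = (27·26·25·24·23·22·21·20·19) / 9! = 1700755056000 / 362880 = 4686825.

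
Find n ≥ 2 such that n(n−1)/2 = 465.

31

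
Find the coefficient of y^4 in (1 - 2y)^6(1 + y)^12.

135

Coefficient of y^4 = Σ_{j} C(6,j)·(-2)^j·C(12,4-j)·1^(4-j) for j from 0 to 4.
= 495 + (-2640) + 3960 + (-1920) + 240 = 135.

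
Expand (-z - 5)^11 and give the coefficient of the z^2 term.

-107421875

The general term is C(11,j)·(-z)^j·(-5)^(11-j); the z^2 term has j = 2.
C(11,2) = 55.
Coefficient = C(11,2) · (-5)^9 = 55 · (-1953125) = -107421875.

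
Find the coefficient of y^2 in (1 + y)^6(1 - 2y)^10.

75

Coefficient of y^2 = Σ_{j} C(6,j)·1^j·C(10,2-j)·(-2)^(2-j) for j from 0 to 2.
= 180 + (-120) + 15 = 75.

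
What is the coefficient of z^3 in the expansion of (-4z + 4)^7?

The general term is C(7,j)·(-4z)^j·(4)^(7-j); the z^3 term has j = 3.
C(7,3) = 35.
Coefficient = C(7,3) · (-4)^3 · 4^4 = 35 · (-64) · 256 = -573440.

-573440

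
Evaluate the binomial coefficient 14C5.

C(14,5) = (14·13·12·11·10) / 5! = 240240 / 120 = 2002.

2002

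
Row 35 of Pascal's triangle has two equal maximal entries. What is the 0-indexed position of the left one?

For odd n = 35, C(35,i) peaks at i = (n−1)/2 and (n+1)/2; the lesser is 17.

17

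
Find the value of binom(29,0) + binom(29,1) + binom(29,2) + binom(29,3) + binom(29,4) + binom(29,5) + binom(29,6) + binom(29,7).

2182396

1 + 29 + 406 + 3654 + 23751 + 118755 + 475020 + 1560780 = 2182396.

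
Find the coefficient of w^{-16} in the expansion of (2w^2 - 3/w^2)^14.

-515852064

General term: C(14,j)·(2w^2)^j·(-3/w^2)^(14-j), with w-exponent 2j − 2(14−j) = 4j − 28.
Set 4j − 28 = -16: j = 3.
C(14,3) = 364; 2^3 = 8; (-3)^11 = -177147.
Coefficient = 364 · 8 · (-177147) = -515852064.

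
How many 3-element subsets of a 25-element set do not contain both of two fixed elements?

2277

All 3-subsets: C(25,3) = 2300. Those containing both fixed elements: C(23,1) = 23.
2300 − 23 = 2277.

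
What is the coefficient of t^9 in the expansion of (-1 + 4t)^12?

-57671680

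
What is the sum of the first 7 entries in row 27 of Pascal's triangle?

397594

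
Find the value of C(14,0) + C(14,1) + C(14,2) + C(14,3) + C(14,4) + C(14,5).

3473

1 + 14 + 91 + 364 + 1001 + 2002 = 3473.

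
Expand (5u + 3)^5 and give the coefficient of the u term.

2025

The general term is C(5,j)·(5u)^j·(3)^(5-j); the u^1 term has j = 1.
C(5,1) = 5.
Coefficient = C(5,1) · 5^1 · 3^4 = 5 · 5 · 81 = 2025.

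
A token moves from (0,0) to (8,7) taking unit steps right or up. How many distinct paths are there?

6435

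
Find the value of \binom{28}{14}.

C(28,14) = (28·27·26·25·24·23·22·21·20·19·18·17·16·15) / 14! = 3497296636753920000 / 87178291200 = 40116600.

40116600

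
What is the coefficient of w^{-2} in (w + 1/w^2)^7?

General term: C(7,j)·(w)^j·(1/w^2)^(7-j), with w-exponent 1j − 2(7−j) = 3j − 14.
Set 3j − 14 = -2: j = 4.
C(7,4) = 35; 1^4 = 1; 1^3 = 1.
Coefficient = 35 · 1 · 1 = 35.

35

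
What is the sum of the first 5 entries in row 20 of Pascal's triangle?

6196

1 + 20 + 190 + 1140 + 4845 = 6196.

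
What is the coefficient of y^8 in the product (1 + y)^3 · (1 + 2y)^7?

2400

Coefficient of y^8 = Σ_{j} C(3,j)·1^j·C(7,8-j)·2^(8-j) for j from 1 to 3.
= 384 + 1344 + 672 = 2400.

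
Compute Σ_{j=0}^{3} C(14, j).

1 + 14 + 91 + 364 = 470.

470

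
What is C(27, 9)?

C(27,9) = (27·26·25·24·23·22·21·20·19) / 9! = 1700755056000 / 362880 = 4686825.

4686825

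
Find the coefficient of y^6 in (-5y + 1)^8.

The general term is C(8,j)·(-5y)^j·(1)^(8-j); the y^6 term has j = 6.
C(8,6) = 28.
Coefficient = C(8,6) · (-5)^6 = 28 · 15625 = 437500.

437500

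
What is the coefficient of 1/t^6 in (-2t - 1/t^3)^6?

160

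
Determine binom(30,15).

C(30,15) = (30·29·28·27·26·25·24·23·22·21·20·19·18·17·16) / 15! = 202843204931727360000 / 1307674368000 = 155117520.

155117520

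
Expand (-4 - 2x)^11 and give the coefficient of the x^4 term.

The general term is C(11,j)·(-4)^j·(-2x)^(11-j); the x^4 term has j = 7.
C(11,7) = 330.
Coefficient = C(11,7) · (-4)^7 · (-2)^4 = 330 · (-16384) · 16 = -86507520.

-86507520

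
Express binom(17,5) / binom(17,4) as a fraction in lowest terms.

C(n,k+1)/C(n,k) = (n−k)/(k+1) = (17−4)/(4+1) = 13/5.

13/5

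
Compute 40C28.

5586853480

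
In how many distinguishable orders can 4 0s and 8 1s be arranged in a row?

495

Choose positions for the 0s: C(12,4) = 495.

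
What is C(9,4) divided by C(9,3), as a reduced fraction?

3/2

C(n,k+1)/C(n,k) = (n−k)/(k+1) = (9−3)/(3+1) = 6/4 = 3/2.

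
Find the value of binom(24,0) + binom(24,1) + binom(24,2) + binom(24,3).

1 + 24 + 276 + 2024 = 2325.

2325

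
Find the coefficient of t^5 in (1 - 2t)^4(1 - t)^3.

Coefficient of t^5 = Σ_{j} C(4,j)·(-2)^j·C(3,5-j)·(-1)^(5-j) for j from 2 to 4.
= (-24) + (-96) + (-48) = -168.

-168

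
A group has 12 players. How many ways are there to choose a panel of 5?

This is C(12,5) = 792.

792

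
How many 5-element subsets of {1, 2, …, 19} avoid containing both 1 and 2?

All 5-subsets: C(19,5) = 11628. Those containing both fixed elements: C(17,3) = 680.
11628 − 680 = 10948.

10948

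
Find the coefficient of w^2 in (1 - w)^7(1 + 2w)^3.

-9

Coefficient of w^2 = Σ_{j} C(7,j)·(-1)^j·C(3,2-j)·2^(2-j) for j from 0 to 2.
= 12 + (-42) + 21 = -9.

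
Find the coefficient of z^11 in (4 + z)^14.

The general term is C(14,j)·(4)^j·(z)^(14-j); the z^11 term has j = 3.
C(14,3) = 364.
Coefficient = C(14,3) · 4^3 = 364 · 64 = 23296.

23296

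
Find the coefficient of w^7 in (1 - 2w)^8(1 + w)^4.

Coefficient of w^7 = Σ_{j} C(8,j)·(-2)^j·C(4,7-j)·1^(7-j) for j from 3 to 7.
= (-448) + 4480 + (-10752) + 7168 + (-1024) = -576.

-576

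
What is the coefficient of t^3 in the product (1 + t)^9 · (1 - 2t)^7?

Coefficient of t^3 = Σ_{j} C(9,j)·1^j·C(7,3-j)·(-2)^(3-j) for j from 0 to 3.
= (-280) + 756 + (-504) + 84 = 56.

56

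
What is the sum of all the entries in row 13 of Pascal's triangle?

8192

Setting x = 1 in (1+x)^13 gives Σ C(13,r) = 2^13 = 8192.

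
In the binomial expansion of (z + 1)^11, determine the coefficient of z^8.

165

The general term is C(11,j)·(z)^j·(1)^(11-j); the z^8 term has j = 8.
C(11,8) = 165.
Coefficient = C(11,8) = 165.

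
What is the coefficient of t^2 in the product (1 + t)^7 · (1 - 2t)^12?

Coefficient of t^2 = Σ_{j} C(7,j)·1^j·C(12,2-j)·(-2)^(2-j) for j from 0 to 2.
= 264 + (-168) + 21 = 117.

117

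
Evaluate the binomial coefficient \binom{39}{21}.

62359143990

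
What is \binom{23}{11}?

C(23,11) = (23·22·21·20·19·18·17·16·15·14·13) / 11! = 53970627110400 / 39916800 = 1352078.

1352078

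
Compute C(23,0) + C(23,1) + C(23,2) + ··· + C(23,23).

Setting x = 1 in (1+x)^23 gives Σ C(23,k) = 2^23 = 8388608.

8388608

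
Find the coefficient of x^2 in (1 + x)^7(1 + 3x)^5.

Coefficient of x^2 = Σ_{j} C(7,j)·1^j·C(5,2-j)·3^(2-j) for j from 0 to 2.
= 90 + 105 + 21 = 216.

216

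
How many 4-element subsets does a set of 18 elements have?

3060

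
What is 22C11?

705432

C(22,11) = (22·21·20·19·18·17·16·15·14·13·12) / 11! = 28158588057600 / 39916800 = 705432.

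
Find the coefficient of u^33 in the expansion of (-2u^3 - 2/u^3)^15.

-3440640

General term: C(15,j)·(-2u^3)^j·(-2/u^3)^(15-j), with u-exponent 3j − 3(15−j) = 6j − 45.
Set 6j − 45 = 33: j = 13.
C(15,13) = 105; (-2)^13 = -8192; (-2)^2 = 4.
Coefficient = 105 · (-8192) · 4 = -3440640.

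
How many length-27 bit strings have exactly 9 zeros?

Choose the 9 positions: C(27,9) = 4686825.

4686825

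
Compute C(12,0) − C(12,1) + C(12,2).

The partial alternating sum Σ_{k=0}^{2} (−1)^k C(12,k) = (−1)^2 C(11,2) = 55.

55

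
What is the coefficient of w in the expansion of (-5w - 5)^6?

93750

The general term is C(6,j)·(-5w)^j·(-5)^(6-j); the w^1 term has j = 1.
C(6,1) = 6.
Coefficient = C(6,1) · (-5)^1 · (-5)^5 = 6 · (-5) · (-3125) = 93750.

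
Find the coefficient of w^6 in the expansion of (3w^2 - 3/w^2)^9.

-1653372

General term: C(9,j)·(3w^2)^j·(-3/w^2)^(9-j), with w-exponent 2j − 2(9−j) = 4j − 18.
Set 4j − 18 = 6: j = 6.
C(9,6) = 84; 3^6 = 729; (-3)^3 = -27.
Coefficient = 84 · 729 · (-27) = -1653372.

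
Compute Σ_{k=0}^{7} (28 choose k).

1 + 28 + 378 + 3276 + 20475 + 98280 + 376740 + 1184040 = 1683218.

1683218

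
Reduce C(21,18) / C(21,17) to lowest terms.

2/9

C(n,k+1)/C(n,k) = (n−k)/(k+1) = (21−17)/(17+1) = 4/18 = 2/9.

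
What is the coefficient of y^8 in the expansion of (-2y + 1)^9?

2304

The general term is C(9,j)·(-2y)^j·(1)^(9-j); the y^8 term has j = 8.
C(9,8) = 9.
Coefficient = C(9,8) · (-2)^8 = 9 · 256 = 2304.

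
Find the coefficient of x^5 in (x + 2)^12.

The general term is C(12,j)·(x)^j·(2)^(12-j); the x^5 term has j = 5.
C(12,5) = 792.
Coefficient = C(12,5) · 2^7 = 792 · 128 = 101376.

101376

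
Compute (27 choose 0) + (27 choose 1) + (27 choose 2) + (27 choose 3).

1 + 27 + 351 + 2925 = 3304.

3304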